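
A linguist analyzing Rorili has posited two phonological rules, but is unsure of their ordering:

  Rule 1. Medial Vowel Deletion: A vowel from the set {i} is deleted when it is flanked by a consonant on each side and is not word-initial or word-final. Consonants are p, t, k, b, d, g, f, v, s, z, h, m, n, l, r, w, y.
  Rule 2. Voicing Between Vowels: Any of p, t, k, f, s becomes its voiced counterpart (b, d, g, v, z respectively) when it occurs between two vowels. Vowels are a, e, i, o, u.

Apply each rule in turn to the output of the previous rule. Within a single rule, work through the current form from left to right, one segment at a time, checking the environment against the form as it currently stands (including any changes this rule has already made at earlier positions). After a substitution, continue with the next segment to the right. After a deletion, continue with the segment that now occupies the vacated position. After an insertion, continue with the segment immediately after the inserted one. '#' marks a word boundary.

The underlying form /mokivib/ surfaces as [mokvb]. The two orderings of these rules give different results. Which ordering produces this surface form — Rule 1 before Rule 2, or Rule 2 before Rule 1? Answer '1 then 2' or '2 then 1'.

Order 1 then 2:
  1 Medial Vowel Deletion: [mokivib] → [mokvb]
  2 Voicing Between Vowels: no change — [mokvb]
  result: [mokvb]
Order 2 then 1:
  2 Voicing Between Vowels: [mokivib] → [mogivib]
  1 Medial Vowel Deletion: [mogivib] → [mogvb]
  result: [mogvb]

1 then 2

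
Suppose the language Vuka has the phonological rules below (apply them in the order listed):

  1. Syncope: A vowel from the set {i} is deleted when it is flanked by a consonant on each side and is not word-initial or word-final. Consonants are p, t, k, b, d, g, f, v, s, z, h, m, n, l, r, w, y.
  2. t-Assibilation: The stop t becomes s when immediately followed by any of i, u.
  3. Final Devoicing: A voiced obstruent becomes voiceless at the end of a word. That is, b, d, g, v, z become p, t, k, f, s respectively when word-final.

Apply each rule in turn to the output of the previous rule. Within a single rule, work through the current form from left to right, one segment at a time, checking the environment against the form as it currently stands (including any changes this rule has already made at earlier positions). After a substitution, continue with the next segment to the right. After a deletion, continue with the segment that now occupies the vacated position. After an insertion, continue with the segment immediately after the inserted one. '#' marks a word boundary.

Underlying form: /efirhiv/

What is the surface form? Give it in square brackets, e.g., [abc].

1 Syncope: [efirhiv] → [efrhv]
2 t-Assibilation: no change — [efrhv]
3 Final Devoicing: [efrhv] → [efrhf]

[efrhf]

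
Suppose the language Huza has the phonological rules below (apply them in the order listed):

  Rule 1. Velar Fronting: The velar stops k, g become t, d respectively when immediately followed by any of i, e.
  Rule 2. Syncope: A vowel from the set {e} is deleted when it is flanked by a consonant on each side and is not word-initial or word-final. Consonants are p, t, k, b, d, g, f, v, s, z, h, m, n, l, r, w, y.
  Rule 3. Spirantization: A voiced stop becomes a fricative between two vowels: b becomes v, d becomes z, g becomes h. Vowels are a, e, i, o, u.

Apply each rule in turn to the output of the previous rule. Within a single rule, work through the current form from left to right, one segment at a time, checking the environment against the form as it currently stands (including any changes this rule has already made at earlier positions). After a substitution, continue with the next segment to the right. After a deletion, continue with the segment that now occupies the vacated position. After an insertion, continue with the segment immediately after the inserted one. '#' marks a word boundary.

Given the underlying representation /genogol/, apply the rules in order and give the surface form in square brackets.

Rule 1 Velar Fronting: [genogol] → [denogol]
Rule 2 Syncope: [denogol] → [dnogol]
Rule 3 Spirantization: [dnogol] → [dnohol]

[dnohol]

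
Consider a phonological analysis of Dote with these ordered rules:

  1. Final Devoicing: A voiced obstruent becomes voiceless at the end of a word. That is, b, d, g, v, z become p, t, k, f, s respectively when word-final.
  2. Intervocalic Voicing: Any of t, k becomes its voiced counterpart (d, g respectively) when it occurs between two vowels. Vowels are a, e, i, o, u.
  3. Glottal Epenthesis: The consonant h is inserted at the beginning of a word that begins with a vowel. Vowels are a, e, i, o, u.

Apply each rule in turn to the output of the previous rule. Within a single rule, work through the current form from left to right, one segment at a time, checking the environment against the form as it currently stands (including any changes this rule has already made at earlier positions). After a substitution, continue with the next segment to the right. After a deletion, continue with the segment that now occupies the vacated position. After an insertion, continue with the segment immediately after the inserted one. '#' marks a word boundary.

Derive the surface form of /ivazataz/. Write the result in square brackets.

1 Final Devoicing: [ivazataz] → [ivazatas]
2 Intervocalic Voicing: [ivazatas] → [ivazadas]
3 Glottal Epenthesis: [ivazadas] → [hivazadas]

[hivazadas]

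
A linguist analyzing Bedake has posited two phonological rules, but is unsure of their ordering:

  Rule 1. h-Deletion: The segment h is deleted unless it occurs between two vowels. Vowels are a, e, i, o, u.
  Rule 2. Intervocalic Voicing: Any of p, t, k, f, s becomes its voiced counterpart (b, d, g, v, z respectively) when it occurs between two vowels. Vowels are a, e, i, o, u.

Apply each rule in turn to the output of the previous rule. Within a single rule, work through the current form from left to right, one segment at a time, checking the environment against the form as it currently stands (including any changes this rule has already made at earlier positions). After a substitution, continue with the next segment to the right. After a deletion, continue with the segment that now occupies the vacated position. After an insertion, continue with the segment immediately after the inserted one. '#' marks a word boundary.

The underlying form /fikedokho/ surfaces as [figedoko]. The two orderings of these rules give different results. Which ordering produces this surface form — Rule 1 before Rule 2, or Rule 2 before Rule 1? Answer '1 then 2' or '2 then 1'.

Order 1 then 2:
  1 h-Deletion: [fikedokho] → [fikedoko]
  2 Intervocalic Voicing: [fikedoko] → [figedogo]
  result: [figedogo]
Order 2 then 1:
  2 Intervocalic Voicing: [fikedokho] → [figedokho]
  1 h-Deletion: [figedokho] → [figedoko]
  result: [figedoko]

2 then 1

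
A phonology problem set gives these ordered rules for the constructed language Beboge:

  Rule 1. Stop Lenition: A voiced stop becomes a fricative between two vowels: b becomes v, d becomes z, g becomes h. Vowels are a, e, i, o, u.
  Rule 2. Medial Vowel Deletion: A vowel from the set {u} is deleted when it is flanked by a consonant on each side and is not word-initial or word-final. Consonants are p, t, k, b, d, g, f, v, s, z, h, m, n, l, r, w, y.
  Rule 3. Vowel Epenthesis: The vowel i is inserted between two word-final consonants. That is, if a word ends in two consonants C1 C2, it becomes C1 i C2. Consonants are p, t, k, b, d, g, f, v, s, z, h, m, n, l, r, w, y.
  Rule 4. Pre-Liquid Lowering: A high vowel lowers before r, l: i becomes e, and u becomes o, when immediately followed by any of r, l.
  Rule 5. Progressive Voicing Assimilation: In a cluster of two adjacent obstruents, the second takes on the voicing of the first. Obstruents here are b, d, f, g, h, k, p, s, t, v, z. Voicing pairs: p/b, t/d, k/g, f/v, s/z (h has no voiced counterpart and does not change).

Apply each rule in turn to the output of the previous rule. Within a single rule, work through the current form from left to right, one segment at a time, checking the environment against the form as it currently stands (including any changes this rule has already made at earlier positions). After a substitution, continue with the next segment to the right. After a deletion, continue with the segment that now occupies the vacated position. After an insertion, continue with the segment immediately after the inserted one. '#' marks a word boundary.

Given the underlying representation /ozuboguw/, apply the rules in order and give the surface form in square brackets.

Rule 1 Stop Lenition: [ozuboguw] → [ozuvohuw]
Rule 2 Medial Vowel Deletion: [ozuvohuw] → [ozvohw]
Rule 3 Vowel Epenthesis: [ozvohw] → [ozvohiw]
Rule 4 Pre-Liquid Lowering: no change — [ozvohiw]
Rule 5 Progressive Voicing Assimilation: no change — [ozvohiw]

[ozvohiw]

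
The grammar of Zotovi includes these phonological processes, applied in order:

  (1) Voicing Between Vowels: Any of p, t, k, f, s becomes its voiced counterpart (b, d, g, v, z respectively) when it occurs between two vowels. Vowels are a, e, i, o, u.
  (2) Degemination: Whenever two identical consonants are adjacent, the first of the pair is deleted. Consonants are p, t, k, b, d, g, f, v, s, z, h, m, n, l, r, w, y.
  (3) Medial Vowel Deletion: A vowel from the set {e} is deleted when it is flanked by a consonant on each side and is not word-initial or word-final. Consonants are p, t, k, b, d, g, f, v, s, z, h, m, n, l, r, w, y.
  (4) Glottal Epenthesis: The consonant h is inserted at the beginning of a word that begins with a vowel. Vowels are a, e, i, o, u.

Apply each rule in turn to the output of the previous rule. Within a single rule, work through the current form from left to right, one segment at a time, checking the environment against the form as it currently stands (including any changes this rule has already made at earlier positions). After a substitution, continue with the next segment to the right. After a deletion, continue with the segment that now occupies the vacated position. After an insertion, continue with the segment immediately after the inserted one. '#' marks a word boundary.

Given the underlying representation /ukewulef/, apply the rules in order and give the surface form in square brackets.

[hugwulf]

(1) Voicing Between Vowels: [ukewulef] → [ugewulef]
(2) Degemination: no change — [ugewulef]
(3) Medial Vowel Deletion: [ugewulef] → [ugwulf]
(4) Glottal Epenthesis: [ugwulf] → [hugwulf]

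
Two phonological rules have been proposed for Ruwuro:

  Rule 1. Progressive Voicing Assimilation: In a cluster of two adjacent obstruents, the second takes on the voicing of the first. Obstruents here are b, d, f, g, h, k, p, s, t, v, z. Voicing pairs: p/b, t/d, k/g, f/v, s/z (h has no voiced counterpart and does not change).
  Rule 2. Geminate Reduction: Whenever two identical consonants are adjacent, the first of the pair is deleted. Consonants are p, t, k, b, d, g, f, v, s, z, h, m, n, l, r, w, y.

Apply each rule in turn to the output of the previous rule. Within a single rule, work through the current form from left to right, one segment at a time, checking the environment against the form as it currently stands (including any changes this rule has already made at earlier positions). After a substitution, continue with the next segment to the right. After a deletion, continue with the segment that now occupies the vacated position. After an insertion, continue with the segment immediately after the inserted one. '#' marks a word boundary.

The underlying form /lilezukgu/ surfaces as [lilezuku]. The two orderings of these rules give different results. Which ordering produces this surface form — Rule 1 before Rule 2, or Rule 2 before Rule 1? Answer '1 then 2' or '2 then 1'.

1 then 2

Order 1 then 2:
  1 Progressive Voicing Assimilation: [lilezukgu] → [lilezukku]
  2 Geminate Reduction: [lilezukku] → [lilezuku]
  result: [lilezuku]
Order 2 then 1:
  2 Geminate Reduction: no change — [lilezukgu]
  1 Progressive Voicing Assimilation: [lilezukgu] → [lilezukku]
  result: [lilezukku]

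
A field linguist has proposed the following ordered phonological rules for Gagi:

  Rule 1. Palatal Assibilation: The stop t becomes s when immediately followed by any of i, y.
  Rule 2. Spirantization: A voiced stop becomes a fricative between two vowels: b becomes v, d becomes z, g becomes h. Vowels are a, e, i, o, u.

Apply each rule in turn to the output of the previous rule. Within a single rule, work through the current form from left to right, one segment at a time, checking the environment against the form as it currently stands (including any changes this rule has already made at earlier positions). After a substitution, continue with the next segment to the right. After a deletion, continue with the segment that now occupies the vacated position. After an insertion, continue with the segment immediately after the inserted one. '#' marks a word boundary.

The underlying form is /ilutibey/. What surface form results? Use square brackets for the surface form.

[ilusivey]

Rule 1 Palatal Assibilation: [ilutibey] → [ilusibey]
Rule 2 Spirantization: [ilusibey] → [ilusivey]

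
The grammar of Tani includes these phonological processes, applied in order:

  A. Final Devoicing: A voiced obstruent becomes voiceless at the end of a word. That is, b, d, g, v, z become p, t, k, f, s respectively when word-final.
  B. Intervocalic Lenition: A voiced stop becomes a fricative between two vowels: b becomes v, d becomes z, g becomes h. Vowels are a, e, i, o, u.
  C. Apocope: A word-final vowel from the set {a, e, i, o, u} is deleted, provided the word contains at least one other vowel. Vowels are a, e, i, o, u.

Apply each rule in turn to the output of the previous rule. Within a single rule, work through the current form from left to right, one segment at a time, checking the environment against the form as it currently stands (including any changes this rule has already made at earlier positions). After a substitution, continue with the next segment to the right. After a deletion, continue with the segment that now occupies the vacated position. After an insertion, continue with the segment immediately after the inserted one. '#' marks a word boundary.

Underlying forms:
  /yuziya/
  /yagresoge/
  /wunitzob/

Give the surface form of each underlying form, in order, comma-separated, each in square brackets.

/yuziya/:
  A Final Devoicing: no change — [yuziya]
  B Intervocalic Lenition: no change — [yuziya]
  C Apocope: [yuziya] → [yuziy]
/yagresoge/:
  A Final Devoicing: no change — [yagresoge]
  B Intervocalic Lenition: [yagresoge] → [yagresohe]
  C Apocope: [yagresohe] → [yagresoh]
/wunitzob/:
  A Final Devoicing: [wunitzob] → [wunitzop]
  B Intervocalic Lenition: no change — [wunitzop]
  C Apocope: no change — [wunitzop]

[yuziy], [yagresoh], [wunitzop]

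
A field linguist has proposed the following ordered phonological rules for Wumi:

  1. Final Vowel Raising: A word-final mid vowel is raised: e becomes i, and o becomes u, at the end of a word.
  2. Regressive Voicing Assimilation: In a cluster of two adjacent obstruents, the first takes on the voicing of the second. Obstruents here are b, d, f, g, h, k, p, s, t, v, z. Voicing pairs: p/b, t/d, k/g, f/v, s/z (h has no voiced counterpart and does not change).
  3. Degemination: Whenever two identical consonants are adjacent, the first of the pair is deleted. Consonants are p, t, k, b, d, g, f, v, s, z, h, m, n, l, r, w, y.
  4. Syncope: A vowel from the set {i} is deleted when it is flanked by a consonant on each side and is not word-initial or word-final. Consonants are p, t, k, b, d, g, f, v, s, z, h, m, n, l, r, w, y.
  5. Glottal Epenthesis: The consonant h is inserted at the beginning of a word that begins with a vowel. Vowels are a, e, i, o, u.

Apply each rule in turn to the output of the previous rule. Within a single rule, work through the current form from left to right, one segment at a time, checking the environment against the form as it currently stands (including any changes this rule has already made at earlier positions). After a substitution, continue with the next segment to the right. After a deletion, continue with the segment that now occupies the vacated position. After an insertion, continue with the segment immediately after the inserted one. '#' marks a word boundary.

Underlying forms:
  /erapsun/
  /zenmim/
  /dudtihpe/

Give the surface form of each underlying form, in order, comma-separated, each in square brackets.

[herapsun], [zenmm], [duthpi]

/erapsun/:
  1 Final Vowel Raising: no change — [erapsun]
  2 Regressive Voicing Assimilation: no change — [erapsun]
  3 Degemination: no change — [erapsun]
  4 Syncope: no change — [erapsun]
  5 Glottal Epenthesis: [erapsun] → [herapsun]
/zenmim/:
  1 Final Vowel Raising: no change — [zenmim]
  2 Regressive Voicing Assimilation: no change — [zenmim]
  3 Degemination: no change — [zenmim]
  4 Syncope: [zenmim] → [zenmm]
  5 Glottal Epenthesis: no change — [zenmm]
/dudtihpe/:
  1 Final Vowel Raising: [dudtihpe] → [dudtihpi]
  2 Regressive Voicing Assimilation: [dudtihpi] → [duttihpi]
  3 Degemination: [duttihpi] → [dutihpi]
  4 Syncope: [dutihpi] → [duthpi]
  5 Glottal Epenthesis: no change — [duthpi]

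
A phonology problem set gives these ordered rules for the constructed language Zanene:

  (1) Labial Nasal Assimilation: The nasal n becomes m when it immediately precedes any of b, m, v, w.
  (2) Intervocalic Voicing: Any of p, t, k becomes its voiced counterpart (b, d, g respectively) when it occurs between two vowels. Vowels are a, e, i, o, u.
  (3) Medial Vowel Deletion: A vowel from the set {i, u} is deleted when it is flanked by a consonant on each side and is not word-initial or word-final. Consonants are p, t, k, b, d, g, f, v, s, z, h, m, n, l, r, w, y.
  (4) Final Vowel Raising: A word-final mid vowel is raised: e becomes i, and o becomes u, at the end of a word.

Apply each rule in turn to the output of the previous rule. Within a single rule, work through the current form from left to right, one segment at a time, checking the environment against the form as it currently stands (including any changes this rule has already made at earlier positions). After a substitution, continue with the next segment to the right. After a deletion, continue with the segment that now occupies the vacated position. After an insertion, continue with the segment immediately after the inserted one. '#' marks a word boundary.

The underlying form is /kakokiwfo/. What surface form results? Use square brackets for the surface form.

(1) Labial Nasal Assimilation: no change — [kakokiwfo]
(2) Intervocalic Voicing: [kakokiwfo] → [kagogiwfo]
(3) Medial Vowel Deletion: [kagogiwfo] → [kagogwfo]
(4) Final Vowel Raising: [kagogwfo] → [kagogwfu]

[kagogwfu]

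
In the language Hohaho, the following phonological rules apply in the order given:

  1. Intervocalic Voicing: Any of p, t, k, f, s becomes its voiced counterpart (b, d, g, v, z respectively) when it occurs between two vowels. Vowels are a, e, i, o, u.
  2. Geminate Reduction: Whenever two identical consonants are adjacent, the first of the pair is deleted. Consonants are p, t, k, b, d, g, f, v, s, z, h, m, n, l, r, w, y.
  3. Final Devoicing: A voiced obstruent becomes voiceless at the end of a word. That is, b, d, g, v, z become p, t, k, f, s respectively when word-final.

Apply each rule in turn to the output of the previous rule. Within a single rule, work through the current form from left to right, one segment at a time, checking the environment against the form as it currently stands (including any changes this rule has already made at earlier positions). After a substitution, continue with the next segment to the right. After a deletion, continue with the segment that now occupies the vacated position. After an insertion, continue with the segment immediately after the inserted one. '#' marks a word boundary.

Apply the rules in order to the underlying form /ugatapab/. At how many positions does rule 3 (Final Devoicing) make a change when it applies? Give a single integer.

1 Intervocalic Voicing: [ugatapab] → [ugadabab]
2 Geminate Reduction: no change — [ugadabab]
3 Final Devoicing: [ugadabab] → [ugadabap]
Rule 3 changed 1 position(s).

1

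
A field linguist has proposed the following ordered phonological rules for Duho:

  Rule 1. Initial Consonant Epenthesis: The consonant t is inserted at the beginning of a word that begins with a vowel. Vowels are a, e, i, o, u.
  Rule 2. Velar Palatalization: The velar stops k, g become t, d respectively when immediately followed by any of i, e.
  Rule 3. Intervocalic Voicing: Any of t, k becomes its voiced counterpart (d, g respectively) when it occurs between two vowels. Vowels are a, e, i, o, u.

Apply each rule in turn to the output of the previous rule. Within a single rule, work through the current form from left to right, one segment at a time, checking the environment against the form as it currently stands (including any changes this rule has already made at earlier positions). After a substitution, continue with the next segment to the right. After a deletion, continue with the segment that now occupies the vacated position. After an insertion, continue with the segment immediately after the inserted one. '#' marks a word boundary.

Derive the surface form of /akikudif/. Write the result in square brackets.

Rule 1 Initial Consonant Epenthesis: [akikudif] → [takikudif]
Rule 2 Velar Palatalization: [takikudif] → [tatikudif]
Rule 3 Intervocalic Voicing: [tatikudif] → [tadigudif]

[tadigudif]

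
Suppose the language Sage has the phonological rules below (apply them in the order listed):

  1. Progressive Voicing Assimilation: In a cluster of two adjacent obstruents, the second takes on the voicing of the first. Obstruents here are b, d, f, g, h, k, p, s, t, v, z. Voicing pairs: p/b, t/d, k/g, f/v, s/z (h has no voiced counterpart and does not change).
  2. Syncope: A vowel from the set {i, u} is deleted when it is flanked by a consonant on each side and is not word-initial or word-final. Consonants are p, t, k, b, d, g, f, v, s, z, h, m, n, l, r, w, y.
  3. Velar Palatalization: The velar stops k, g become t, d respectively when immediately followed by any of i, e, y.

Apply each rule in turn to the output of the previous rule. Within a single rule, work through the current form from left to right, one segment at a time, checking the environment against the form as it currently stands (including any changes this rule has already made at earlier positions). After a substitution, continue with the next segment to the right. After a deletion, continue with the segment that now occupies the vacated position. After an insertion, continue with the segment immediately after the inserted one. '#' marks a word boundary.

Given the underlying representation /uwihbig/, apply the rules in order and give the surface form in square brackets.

[uwhpg]

1 Progressive Voicing Assimilation: [uwihbig] → [uwihpig]
2 Syncope: [uwihpig] → [uwhpg]
3 Velar Palatalization: no change — [uwhpg]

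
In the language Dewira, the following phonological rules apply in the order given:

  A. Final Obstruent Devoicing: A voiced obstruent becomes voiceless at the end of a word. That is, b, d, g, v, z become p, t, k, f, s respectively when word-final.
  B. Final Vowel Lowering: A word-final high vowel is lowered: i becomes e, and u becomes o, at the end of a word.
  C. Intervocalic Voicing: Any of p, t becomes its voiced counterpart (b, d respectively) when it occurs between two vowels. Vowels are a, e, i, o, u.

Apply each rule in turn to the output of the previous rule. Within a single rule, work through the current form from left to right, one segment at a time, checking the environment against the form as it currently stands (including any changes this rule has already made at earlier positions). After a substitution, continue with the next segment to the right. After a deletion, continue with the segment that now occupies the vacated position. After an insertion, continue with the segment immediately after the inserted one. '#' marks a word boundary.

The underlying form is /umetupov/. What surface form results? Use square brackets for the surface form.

A Final Obstruent Devoicing: [umetupov] → [umetupof]
B Final Vowel Lowering: no change — [umetupof]
C Intervocalic Voicing: [umetupof] → [umedubof]

[umedubof]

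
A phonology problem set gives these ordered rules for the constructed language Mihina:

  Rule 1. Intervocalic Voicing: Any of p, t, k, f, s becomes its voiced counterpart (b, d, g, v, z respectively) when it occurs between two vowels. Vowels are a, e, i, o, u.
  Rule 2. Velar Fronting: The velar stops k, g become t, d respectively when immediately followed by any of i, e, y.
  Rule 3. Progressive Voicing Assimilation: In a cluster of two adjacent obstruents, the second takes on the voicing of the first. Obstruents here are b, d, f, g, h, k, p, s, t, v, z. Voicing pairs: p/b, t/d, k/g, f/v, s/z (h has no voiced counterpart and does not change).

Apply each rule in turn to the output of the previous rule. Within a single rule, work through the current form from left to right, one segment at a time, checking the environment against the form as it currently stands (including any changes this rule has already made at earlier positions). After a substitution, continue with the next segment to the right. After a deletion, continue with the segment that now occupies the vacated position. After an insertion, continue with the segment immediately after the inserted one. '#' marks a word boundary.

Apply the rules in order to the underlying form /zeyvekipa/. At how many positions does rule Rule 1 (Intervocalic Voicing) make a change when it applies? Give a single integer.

2

Rule 1 Intervocalic Voicing: [zeyvekipa] → [zeyvegiba]
Rule 2 Velar Fronting: [zeyvegiba] → [zeyvediba]
Rule 3 Progressive Voicing Assimilation: no change — [zeyvediba]
Rule Rule 1 changed 2 position(s).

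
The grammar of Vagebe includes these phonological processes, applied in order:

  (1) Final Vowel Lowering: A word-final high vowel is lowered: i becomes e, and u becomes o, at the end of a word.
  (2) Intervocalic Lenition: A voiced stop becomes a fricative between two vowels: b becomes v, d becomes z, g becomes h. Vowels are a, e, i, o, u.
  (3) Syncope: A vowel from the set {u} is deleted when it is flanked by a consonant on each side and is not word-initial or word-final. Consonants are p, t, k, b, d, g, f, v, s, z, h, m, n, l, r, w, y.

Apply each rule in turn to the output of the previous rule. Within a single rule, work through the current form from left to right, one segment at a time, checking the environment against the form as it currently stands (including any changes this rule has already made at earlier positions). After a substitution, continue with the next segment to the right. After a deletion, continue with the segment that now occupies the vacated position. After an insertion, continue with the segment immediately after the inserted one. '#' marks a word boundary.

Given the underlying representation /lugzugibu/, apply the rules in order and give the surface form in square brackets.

(1) Final Vowel Lowering: [lugzugibu] → [lugzugibo]
(2) Intervocalic Lenition: [lugzugibo] → [lugzuhivo]
(3) Syncope: [lugzuhivo] → [lgzhivo]

[lgzhivo]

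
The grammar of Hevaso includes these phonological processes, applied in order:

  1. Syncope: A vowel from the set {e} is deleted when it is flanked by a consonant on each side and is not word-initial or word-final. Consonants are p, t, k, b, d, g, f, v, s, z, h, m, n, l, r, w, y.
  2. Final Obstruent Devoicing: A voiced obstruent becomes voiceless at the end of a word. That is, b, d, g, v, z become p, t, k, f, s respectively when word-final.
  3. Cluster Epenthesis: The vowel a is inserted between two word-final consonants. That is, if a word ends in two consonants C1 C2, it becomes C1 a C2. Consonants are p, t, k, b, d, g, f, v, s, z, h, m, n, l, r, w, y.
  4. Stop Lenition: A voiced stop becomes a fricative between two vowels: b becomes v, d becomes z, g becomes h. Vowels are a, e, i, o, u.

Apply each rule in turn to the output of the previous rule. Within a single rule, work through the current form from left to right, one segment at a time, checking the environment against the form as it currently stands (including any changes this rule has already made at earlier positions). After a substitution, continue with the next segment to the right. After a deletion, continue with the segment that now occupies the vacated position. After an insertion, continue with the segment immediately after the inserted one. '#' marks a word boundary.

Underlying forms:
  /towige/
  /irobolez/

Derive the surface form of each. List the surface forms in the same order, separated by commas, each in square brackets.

/towige/:
  1 Syncope: no change — [towige]
  2 Final Obstruent Devoicing: no change — [towige]
  3 Cluster Epenthesis: no change — [towige]
  4 Stop Lenition: [towige] → [towihe]
/irobolez/:
  1 Syncope: [irobolez] → [irobolz]
  2 Final Obstruent Devoicing: [irobolz] → [irobols]
  3 Cluster Epenthesis: [irobols] → [irobolas]
  4 Stop Lenition: [irobolas] → [irovolas]

[towihe], [irovolas]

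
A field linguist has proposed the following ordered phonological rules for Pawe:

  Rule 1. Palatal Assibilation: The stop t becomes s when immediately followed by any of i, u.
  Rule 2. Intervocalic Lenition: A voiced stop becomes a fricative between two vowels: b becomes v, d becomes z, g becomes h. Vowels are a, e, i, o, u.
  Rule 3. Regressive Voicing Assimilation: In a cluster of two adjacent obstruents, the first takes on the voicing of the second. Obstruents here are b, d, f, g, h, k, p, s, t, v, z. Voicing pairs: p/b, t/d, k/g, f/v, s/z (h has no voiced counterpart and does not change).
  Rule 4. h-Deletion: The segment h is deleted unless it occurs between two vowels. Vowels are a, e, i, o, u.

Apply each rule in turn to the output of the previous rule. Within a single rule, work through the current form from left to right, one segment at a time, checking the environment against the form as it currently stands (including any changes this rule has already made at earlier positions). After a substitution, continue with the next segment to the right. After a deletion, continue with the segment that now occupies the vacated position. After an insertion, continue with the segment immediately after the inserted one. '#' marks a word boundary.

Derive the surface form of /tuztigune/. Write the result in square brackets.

Rule 1 Palatal Assibilation: [tuztigune] → [suzsigune]
Rule 2 Intervocalic Lenition: [suzsigune] → [suzsihune]
Rule 3 Regressive Voicing Assimilation: [suzsihune] → [sussihune]
Rule 4 h-Deletion: no change — [sussihune]

[sussihune]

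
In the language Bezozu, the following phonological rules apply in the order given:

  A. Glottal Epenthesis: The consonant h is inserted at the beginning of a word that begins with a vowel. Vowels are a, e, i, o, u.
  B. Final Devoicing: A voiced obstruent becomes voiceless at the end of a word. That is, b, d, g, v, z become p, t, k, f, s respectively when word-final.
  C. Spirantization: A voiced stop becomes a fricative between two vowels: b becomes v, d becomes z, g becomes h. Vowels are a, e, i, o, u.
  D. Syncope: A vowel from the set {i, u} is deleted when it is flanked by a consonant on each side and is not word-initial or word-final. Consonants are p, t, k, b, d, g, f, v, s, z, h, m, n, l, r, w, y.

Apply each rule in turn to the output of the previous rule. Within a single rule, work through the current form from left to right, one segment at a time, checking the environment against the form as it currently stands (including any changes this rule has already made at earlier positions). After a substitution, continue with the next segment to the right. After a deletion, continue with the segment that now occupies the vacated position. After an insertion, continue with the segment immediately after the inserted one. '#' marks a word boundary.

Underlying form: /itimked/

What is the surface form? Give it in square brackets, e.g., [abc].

[htmket]

A Glottal Epenthesis: [itimked] → [hitimked]
B Final Devoicing: [hitimked] → [hitimket]
C Spirantization: no change — [hitimket]
D Syncope: [hitimket] → [htmket]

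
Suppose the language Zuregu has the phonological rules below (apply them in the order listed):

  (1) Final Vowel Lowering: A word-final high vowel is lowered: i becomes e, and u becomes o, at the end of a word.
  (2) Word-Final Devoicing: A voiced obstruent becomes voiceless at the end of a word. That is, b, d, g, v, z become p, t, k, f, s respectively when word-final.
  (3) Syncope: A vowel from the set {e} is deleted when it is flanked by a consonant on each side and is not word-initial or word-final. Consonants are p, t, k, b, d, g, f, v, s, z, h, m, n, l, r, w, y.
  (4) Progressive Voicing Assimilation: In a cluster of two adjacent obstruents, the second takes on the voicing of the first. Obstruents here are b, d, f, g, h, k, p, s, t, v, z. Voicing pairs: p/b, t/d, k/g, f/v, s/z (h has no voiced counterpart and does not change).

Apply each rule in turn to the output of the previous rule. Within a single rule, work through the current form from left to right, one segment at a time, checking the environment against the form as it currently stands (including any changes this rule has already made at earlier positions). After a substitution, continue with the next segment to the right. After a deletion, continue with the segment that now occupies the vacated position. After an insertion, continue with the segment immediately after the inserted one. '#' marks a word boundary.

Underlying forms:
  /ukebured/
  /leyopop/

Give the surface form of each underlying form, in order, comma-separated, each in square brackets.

/ukebured/:
  (1) Final Vowel Lowering: no change — [ukebured]
  (2) Word-Final Devoicing: [ukebured] → [ukeburet]
  (3) Syncope: [ukeburet] → [ukburt]
  (4) Progressive Voicing Assimilation: [ukburt] → [ukpurt]
/leyopop/:
  (1) Final Vowel Lowering: no change — [leyopop]
  (2) Word-Final Devoicing: no change — [leyopop]
  (3) Syncope: [leyopop] → [lyopop]
  (4) Progressive Voicing Assimilation: no change — [lyopop]

[ukpurt], [lyopop]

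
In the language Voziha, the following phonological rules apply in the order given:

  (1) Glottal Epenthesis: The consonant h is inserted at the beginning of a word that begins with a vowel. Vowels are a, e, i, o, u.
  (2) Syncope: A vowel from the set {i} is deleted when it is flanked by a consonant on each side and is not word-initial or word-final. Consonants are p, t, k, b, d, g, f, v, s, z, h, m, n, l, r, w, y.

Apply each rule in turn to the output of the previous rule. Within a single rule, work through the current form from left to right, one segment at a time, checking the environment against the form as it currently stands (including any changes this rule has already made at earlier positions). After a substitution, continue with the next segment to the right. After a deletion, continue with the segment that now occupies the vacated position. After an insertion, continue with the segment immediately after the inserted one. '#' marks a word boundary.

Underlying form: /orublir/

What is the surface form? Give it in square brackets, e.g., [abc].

(1) Glottal Epenthesis: [orublir] → [horublir]
(2) Syncope: [horublir] → [horublr]

[horublr]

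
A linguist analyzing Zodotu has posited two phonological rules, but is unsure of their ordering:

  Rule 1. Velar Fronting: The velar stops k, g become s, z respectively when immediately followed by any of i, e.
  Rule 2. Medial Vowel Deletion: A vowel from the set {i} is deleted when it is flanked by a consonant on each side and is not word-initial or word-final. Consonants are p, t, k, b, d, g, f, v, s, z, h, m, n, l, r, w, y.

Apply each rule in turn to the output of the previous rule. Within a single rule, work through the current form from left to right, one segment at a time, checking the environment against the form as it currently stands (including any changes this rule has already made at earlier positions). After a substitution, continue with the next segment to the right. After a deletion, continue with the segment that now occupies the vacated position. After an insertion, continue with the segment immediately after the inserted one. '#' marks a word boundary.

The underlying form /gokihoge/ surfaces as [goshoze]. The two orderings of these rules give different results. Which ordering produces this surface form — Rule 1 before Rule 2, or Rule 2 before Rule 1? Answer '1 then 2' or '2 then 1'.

Order 1 then 2:
  1 Velar Fronting: [gokihoge] → [gosihoze]
  2 Medial Vowel Deletion: [gosihoze] → [goshoze]
  result: [goshoze]
Order 2 then 1:
  2 Medial Vowel Deletion: [gokihoge] → [gokhoge]
  1 Velar Fronting: [gokhoge] → [gokhoze]
  result: [gokhoze]

1 then 2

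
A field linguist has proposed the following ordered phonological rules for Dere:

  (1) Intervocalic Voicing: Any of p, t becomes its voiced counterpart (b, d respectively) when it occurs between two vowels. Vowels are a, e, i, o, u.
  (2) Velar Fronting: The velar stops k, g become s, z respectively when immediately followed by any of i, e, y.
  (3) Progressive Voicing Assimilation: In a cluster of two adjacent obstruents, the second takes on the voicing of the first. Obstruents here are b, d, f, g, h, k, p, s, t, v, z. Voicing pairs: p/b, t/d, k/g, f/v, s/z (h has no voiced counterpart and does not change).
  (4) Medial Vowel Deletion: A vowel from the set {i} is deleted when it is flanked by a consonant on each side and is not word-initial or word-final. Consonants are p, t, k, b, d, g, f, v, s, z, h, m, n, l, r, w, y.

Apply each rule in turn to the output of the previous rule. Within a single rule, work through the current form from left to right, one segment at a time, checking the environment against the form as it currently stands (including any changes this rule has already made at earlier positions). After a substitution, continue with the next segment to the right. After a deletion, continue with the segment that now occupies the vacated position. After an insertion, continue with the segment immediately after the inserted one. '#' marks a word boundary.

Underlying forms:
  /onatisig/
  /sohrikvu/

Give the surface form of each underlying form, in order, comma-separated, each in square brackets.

[onadsg], [sohrkfu]

/onatisig/:
  (1) Intervocalic Voicing: [onatisig] → [onadisig]
  (2) Velar Fronting: no change — [onadisig]
  (3) Progressive Voicing Assimilation: no change — [onadisig]
  (4) Medial Vowel Deletion: [onadisig] → [onadsg]
/sohrikvu/:
  (1) Intervocalic Voicing: no change — [sohrikvu]
  (2) Velar Fronting: no change — [sohrikvu]
  (3) Progressive Voicing Assimilation: [sohrikvu] → [sohrikfu]
  (4) Medial Vowel Deletion: [sohrikfu] → [sohrkfu]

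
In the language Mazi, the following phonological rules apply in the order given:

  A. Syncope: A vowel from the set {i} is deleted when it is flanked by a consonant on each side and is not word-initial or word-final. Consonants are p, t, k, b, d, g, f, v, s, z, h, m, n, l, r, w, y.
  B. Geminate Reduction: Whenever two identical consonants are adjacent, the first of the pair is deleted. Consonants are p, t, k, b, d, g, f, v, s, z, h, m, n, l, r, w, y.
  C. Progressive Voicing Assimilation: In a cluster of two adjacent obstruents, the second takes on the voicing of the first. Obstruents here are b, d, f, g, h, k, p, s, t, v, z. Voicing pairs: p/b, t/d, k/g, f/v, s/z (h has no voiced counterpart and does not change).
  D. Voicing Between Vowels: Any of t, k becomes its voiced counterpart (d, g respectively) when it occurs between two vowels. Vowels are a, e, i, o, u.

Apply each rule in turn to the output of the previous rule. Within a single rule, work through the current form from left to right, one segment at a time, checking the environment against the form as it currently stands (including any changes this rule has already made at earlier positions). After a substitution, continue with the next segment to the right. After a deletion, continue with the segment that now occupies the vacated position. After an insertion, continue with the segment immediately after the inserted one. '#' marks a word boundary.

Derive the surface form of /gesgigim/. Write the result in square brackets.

A Syncope: [gesgigim] → [gesggm]
B Geminate Reduction: [gesggm] → [gesgm]
C Progressive Voicing Assimilation: [gesgm] → [geskm]
D Voicing Between Vowels: no change — [geskm]

[geskm]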